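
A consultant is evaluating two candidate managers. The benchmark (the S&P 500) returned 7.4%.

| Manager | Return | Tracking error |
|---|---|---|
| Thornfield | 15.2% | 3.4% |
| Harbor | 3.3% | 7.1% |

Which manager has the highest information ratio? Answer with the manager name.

Thornfield

Thornfield: IR = (15.2% − 7.4%) / 3.4% = 2.294
Harbor: IR = (3.3% − 7.4%) / 7.1% = -0.577
Highest: Thornfield (2.294).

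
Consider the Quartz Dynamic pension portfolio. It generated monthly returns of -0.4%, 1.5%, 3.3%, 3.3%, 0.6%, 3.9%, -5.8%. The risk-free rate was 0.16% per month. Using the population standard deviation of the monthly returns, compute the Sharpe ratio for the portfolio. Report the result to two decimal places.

r̄ = (-0.4 + 1.5 + 3.3 + 3.3 + 0.6 + 3.9 − 5.8) / 7 = 6.40 / 7 = 0.9143%
Population σ = √[Σ(r − r̄)² / 7] = √[67.5486 / 7] = √9.6498 = 3.1064%
Sharpe = (r̄ − rf) / σ = (0.9143 − 0.16) / 3.1064 = 0.7543 / 3.1064 = 0.2428

0.24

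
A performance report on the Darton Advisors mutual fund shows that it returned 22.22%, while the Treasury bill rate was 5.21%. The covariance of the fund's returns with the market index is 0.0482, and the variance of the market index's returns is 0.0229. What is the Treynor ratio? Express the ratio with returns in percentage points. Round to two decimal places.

β = Cov / Var = 0.0482 / 0.0229 = 2.1048
Treynor = (Rp − Rf) / β = (22.22% − 5.21%) / 2.1048 = 17.01 / 2.1048 = 8.0815

8.08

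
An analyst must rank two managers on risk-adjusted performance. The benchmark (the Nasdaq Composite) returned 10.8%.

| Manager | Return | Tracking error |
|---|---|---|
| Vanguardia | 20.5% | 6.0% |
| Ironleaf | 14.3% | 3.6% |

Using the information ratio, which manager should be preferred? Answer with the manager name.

Vanguardia: IR = (20.5% − 10.8%) / 6.0% = 1.617
Ironleaf: IR = (14.3% − 10.8%) / 3.6% = 0.972
Highest: Vanguardia (1.617).

Vanguardia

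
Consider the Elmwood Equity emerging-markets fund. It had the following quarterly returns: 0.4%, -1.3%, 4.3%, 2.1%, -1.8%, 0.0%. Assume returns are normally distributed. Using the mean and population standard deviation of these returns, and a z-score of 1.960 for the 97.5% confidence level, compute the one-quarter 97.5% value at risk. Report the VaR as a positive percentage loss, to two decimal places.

3.44

r̄ = (0.4 − 1.3 + 4.3 + 2.1 − 1.8 + 0) / 6 = 3.70 / 6 = 0.6167%
Σ(r − r̄)² = (0.4 − 0.6167)² + (-1.3 − 0.6167)² + … = 25.7083
population σ = √(25.7083 / 6) = √4.2847 = 2.0700%
VaR = −(r̄ − z·σ) = −(0.6167 − 1.960 × 2.0700) = −(-3.4405) = 3.4405%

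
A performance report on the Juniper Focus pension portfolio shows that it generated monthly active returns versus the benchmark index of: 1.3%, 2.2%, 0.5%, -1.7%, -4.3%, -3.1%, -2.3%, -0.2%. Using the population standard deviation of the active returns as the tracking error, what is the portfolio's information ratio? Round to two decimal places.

-0.45

r̄ = (1.3 + 2.2 + 0.5 − 1.7 − 4.3 − 3.1 − 2.3 − 0.2) / 8 = -7.60 / 8 = -0.9500%
Population std dev = √[35.8800 / 8] = 2.1178%
IR = r̄ / tracking error = -0.9500 / 2.1178 = -0.4486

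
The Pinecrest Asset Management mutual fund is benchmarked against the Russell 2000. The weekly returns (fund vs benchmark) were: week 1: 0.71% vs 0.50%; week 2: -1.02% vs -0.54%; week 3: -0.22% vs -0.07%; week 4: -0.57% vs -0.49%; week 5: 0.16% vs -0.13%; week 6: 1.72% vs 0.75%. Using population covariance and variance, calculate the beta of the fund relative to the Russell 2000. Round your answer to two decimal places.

r̄p = 0.1300%,  r̄m = 0.0033%
Cov = Σ(rp − r̄p)(rm − r̄m) / 6 = 0.4112
Var(rm) = Σ(rm − r̄m)² / 6 = 0.2277
β = Cov / Var = 0.4112 / 0.2277 = 1.8059

1.81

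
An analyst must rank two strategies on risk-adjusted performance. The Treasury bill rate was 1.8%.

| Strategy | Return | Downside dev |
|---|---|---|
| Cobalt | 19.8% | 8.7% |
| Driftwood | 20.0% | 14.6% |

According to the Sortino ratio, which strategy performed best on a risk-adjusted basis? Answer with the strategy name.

Cobalt: Sortino ratio = (19.8% − 1.8%) / 8.7% = 2.069
Driftwood: Sortino ratio = (20.0% − 1.8%) / 14.6% = 1.247
Highest: Cobalt (2.069).

Cobalt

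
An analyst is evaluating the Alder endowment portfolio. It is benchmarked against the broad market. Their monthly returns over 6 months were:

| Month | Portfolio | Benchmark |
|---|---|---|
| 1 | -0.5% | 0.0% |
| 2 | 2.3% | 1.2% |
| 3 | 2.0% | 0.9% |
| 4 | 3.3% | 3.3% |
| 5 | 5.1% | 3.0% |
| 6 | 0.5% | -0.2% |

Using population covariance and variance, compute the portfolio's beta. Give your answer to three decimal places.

1.211

r̄p = 2.1167%,  r̄m = 1.3667%
Cov = Σ(rp − r̄p)(rm − r̄m) / 6 = 2.2156
Var(rm) = Σ(rm − r̄m)² / 6 = 1.8289
β = Cov / Var = 2.2156 / 1.8289 = 1.2114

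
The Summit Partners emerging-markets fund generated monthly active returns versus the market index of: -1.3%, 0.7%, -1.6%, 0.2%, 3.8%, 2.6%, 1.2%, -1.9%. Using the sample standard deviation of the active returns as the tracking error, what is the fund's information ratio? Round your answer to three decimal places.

μ = (-1.3 + 0.7 − 1.6 + 0.2 + 3.8 + 2.6 + 1.2 − 1.9) / 8 = 3.70 / 8 = 0.4625%
Σ(r − μ)² = (-1.3 − 0.4625)² + (0.7 − 0.4625)² + (-1.6 − 0.4625)² + … = 29.3188
σ = √[29.3188 / 7] = 2.0466%
IR = μ / tracking error = 0.4625 / 2.0466 = 0.2260

0.226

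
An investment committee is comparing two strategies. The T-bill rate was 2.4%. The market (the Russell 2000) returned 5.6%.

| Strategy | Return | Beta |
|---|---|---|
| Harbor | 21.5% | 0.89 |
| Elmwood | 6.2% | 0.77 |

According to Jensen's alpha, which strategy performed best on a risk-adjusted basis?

Harbor: α = 21.5% − [2.4% + 0.89 × (5.6% − 2.4%)] = 16.252
Elmwood: α = 6.2% − [2.4% + 0.77 × (5.6% − 2.4%)] = 1.336
Highest: Harbor (16.252).

Harbor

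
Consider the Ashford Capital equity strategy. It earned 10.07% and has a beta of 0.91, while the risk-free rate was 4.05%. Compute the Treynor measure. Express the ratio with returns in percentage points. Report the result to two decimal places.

6.62

Treynor = (Rp − Rf) / β = (10.07% − 4.05%) / 0.91 = 6.02 / 0.91 = 6.6154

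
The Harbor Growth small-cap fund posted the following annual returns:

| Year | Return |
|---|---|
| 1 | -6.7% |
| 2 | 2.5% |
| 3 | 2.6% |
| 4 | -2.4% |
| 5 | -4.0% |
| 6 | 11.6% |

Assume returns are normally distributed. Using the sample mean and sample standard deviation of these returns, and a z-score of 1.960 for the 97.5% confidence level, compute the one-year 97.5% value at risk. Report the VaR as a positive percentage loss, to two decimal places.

r̄ = (-6.7 + 2.5 + 2.6 − 2.4 − 4 + 11.6) / 6 = 3.60 / 6 = 0.6000%
Σ(r − r̄)² = (-6.7 − 0.6000)² + (2.5 − 0.6000)² + … = 212.0600
σ = √[212.0600 / 5] = 6.5124%
VaR = −(r̄ − z·σ) = −(0.6000 − 1.960 × 6.5124) = −(-12.1643) = 12.1643%

12.16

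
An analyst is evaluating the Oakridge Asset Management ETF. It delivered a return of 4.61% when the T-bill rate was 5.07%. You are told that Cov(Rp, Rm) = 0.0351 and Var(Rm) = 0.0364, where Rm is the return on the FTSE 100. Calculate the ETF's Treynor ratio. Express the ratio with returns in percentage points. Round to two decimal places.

-0.48

β = Cov / Var = 0.0351 / 0.0364 = 0.9643
Treynor = (Rp − Rf) / β = (4.61% − 5.07%) / 0.9643 = -0.46 / 0.9643 = -0.4770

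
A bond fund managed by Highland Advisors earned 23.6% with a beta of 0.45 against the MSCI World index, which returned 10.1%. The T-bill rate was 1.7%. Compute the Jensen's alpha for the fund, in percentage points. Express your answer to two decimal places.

CAPM expected return = Rf + β(Rm − Rf) = 1.7% + 0.45 × (10.1% − 1.7%) = 1.7 + 0.45 × 8.40 = 5.4800%
Jensen's α = Rp − E[R] = 23.6% − 5.4800% = 18.1200

18.12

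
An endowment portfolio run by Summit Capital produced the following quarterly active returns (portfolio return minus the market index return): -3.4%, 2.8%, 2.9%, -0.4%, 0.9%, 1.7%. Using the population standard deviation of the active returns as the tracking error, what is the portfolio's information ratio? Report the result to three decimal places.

0.345

Mean return μ = 4.50 / 6 = 0.7500%
Σ(r − μ)² = 28.2950; population σ = √(28.2950/6) = 2.1716%
IR = μ / tracking error = 0.7500 / 2.1716 = 0.3454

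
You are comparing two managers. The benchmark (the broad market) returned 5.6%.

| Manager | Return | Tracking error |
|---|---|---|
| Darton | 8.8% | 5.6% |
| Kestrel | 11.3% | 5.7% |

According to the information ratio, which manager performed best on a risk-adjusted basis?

Kestrel

Darton: IR = (8.8% − 5.6%) / 5.6% = 0.571
Kestrel: IR = (11.3% − 5.6%) / 5.7% = 1.000
Highest: Kestrel (1.000).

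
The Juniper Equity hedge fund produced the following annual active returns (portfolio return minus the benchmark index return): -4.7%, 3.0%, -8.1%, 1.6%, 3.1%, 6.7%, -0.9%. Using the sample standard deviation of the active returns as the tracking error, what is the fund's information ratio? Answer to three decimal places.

r̄ = (-4.7 + 3 − 8.1 + 1.6 + 3.1 + 6.7 − 0.9) / 7 = 0.70 / 7 = 0.1000%
Σ(r − r̄)² = (-4.7 − 0.1000)² + (3 − 0.1000)² + … = 154.5000
σ = √[154.5000 / 6] = 5.0744%
IR = r̄ / tracking error = 0.1000 / 5.0744 = 0.0197

0.020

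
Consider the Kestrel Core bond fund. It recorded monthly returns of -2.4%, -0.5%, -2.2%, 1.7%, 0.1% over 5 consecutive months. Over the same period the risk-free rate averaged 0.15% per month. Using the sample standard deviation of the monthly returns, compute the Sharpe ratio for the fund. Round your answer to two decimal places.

-0.48

μ = (-2.4 − 0.5 − 2.2 + 1.7 + 0.1) / 5 = -0.6600%
Sample σ = √[Σ(r − μ)² / 4] = √[11.5720 / 4] = √2.8930 = 1.7009%
Sharpe = (μ − rf) / σ = (-0.6600 − 0.15) / 1.7009 = -0.8100 / 1.7009 = -0.4762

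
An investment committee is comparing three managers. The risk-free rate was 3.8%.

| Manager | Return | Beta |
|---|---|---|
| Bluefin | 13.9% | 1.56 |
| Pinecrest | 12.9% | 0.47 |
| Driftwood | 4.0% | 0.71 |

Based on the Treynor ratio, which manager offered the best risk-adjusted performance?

Bluefin: Treynor = (13.9% − 3.8%) / 1.56 = 6.474
Pinecrest: Treynor = (12.9% − 3.8%) / 0.47 = 19.362
Driftwood: Treynor = (4.0% − 3.8%) / 0.71 = 0.282
Highest: Pinecrest (19.362).

Pinecrest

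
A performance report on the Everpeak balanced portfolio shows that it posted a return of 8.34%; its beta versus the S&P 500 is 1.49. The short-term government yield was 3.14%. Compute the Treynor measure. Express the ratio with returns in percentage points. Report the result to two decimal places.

Treynor = (Rp − Rf) / β = (8.34% − 3.14%) / 1.49 = 5.20 / 1.49 = 3.4899

3.49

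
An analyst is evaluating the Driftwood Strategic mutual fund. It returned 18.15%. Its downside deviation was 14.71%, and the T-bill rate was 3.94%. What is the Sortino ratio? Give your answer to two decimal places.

Sortino = (Rp − Rf) / σd = (18.15% − 3.94%) / 14.71% = 14.21% / 14.71% = 0.9660

0.97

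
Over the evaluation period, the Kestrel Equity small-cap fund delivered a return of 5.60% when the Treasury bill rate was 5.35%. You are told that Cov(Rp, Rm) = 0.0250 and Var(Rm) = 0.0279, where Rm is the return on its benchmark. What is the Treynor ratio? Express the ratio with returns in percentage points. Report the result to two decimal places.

0.28

β = Cov / Var = 0.0250 / 0.0279 = 0.8961
Treynor = (Rp − Rf) / β = (5.60% − 5.35%) / 0.8961 = 0.25 / 0.8961 = 0.2790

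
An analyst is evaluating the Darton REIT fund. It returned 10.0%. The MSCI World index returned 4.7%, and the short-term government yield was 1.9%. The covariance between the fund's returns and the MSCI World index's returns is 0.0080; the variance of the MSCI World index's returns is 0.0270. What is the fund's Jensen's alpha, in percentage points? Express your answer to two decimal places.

7.27

β = Cov / Var = 0.0080 / 0.0270 = 0.2963
E[R] = Rf + β(Rm − Rf) = 1.9% + 0.2963 × (4.7% − 1.9%) = 2.7296%
α = Rp − E[R] = 10.0% − 2.7296% = 7.2704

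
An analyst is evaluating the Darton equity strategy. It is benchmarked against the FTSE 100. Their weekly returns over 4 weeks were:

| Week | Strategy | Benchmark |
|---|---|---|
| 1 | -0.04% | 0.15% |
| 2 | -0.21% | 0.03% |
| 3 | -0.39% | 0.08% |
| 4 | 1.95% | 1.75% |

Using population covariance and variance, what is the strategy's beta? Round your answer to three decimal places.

r̄p = 0.3275%,  r̄m = 0.5025%
Cov = Σ(rp − r̄p)(rm − r̄m) / 4 = 0.6777
Var(rm) = Σ(rm − r̄m)² / 4 = 0.5206
β = Cov / Var = 0.6777 / 0.5206 = 1.3018

1.302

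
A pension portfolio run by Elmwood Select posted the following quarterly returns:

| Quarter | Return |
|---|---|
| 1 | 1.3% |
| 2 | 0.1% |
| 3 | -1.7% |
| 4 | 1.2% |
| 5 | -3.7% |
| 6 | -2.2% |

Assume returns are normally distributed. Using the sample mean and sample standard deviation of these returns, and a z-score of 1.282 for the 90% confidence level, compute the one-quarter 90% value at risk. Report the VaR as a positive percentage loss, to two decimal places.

r̄ = (1.3 + 0.1 − 1.7 + 1.2 − 3.7 − 2.2) / 6 = -0.8333%
Sample std dev = √[20.3933 / 5] = 2.0196%
VaR = −(r̄ − z·σ) = −(-0.8333 − 1.282 × 2.0196) = −(-3.4224) = 3.4224%

3.42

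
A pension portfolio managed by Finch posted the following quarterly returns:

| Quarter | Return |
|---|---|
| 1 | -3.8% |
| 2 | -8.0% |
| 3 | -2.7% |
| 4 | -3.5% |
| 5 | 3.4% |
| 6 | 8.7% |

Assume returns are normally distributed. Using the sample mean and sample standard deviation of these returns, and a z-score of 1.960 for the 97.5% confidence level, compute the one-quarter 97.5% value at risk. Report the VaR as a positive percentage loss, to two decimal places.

12.72

r̄ = (-3.8 − 8 − 2.7 − 3.5 + 3.4 + 8.7) / 6 = -5.90 / 6 = -0.9833%
Σ(r − r̄)² = (-3.8 − (-0.9833))² + (-8 − (-0.9833))² + … = 179.4283
σ = √[179.4283 / 5] = 5.9905%
VaR = −(r̄ − z·σ) = −(-0.9833 − 1.960 × 5.9905) = −(-12.7247) = 12.7247%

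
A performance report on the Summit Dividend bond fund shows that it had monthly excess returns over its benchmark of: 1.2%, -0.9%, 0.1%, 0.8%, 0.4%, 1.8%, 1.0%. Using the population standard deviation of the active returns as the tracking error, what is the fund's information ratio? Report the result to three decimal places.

Mean return μ = 4.40 / 7 = 0.6286%
Population σ = √[Σ(r − μ)² / 7] = √[4.5343 / 7] = √0.6478 = 0.8049%
IR = μ / tracking error = 0.6286 / 0.8049 = 0.7810

0.781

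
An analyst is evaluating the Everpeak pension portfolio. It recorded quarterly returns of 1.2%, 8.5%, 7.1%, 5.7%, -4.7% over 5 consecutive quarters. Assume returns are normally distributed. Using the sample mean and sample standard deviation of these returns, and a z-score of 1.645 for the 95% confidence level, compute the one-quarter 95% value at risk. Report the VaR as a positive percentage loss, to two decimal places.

r̄ = (1.2 + 8.5 + 7.1 + 5.7 − 4.7) / 5 = 17.80 / 5 = 3.5600%
Σ(r − r̄)² = (1.2 − 3.5600)² + (8.5 − 3.5600)² + … = 115.3120
σ = √[115.3120 / 4] = 5.3692%
VaR = −(r̄ − z·σ) = −(3.5600 − 1.645 × 5.3692) = −(-5.2723) = 5.2723%

5.27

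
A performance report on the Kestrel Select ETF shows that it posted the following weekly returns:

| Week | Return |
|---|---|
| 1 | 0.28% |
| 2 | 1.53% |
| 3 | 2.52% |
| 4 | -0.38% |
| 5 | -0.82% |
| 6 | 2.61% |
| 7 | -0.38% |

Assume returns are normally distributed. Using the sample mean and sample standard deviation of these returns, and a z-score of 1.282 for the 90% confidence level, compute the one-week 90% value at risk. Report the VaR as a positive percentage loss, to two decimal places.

r̄ = (0.28 + 1.53 + 2.52 − 0.38 − 0.82 + 2.61 − 0.38) / 7 = 5.360 / 7 = 0.7657%
Sample σ = √[Σ(r − r̄)² / 6] = √[12.4388 / 6] = √2.0731 = 1.4398%
VaR = −(r̄ − z·σ) = −(0.7657 − 1.282 × 1.4398) = −(-1.0801) = 1.0801%

1.08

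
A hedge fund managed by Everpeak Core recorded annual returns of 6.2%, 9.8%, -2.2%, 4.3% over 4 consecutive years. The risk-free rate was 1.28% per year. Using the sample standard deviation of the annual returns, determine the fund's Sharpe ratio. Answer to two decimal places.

0.65

Mean return r̄ = 18.10 / 4 = 4.5250%
Sample σ = √[Σ(r − r̄)² / 3] = √[75.9075 / 3] = √25.3025 = 5.0302%
Sharpe = (r̄ − rf) / σ = (4.5250 − 1.28) / 5.0302 = 3.2450 / 5.0302 = 0.6451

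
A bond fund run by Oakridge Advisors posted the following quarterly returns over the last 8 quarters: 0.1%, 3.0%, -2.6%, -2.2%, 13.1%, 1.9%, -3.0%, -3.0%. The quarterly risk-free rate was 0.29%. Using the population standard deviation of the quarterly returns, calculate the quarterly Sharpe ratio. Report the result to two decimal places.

r̄ = (0.1 + 3 − 2.6 − 2.2 + 13.1 + 1.9 − 3 − 3) / 8 = 7.30 / 8 = 0.9125%
Population σ = √[Σ(r − r̄)² / 8] = √[207.1688 / 8] = √25.8961 = 5.0888%
Sharpe = (r̄ − rf) / σ = (0.9125 − 0.29) / 5.0888 = 0.6225 / 5.0888 = 0.1223

0.12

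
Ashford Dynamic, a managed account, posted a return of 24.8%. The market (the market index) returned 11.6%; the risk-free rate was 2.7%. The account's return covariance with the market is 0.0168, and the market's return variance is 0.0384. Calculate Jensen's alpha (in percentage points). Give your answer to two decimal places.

β = Cov / Var = 0.0168 / 0.0384 = 0.4375
E[R] = Rf + β(Rm − Rf) = 2.7% + 0.4375 × (11.6% − 2.7%) = 6.5938%
α = Rp − E[R] = 24.8% − 6.5938% = 18.2062

18.21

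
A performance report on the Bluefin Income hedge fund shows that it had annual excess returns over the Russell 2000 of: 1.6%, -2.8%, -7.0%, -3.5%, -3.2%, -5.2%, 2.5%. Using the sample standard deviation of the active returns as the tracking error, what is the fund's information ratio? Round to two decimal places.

-0.73

r̄ = (1.6 − 2.8 − 7 − 3.5 − 3.2 − 5.2 + 2.5) / 7 = -17.60 / 7 = -2.5143%
Sample σ = √[Σ(r − r̄)² / 6] = √[70.9286 / 6] = √11.8214 = 3.4382%
IR = r̄ / tracking error = -2.5143 / 3.4382 = -0.7313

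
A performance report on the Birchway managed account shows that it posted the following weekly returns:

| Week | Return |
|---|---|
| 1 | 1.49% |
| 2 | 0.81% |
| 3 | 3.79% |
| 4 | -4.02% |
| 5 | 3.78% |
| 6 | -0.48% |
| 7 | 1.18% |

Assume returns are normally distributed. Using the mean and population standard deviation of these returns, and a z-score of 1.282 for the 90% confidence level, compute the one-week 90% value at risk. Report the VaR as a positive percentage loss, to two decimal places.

r̄ = (1.49 + 0.81 + 3.79 − 4.02 + 3.78 − 0.48 + 1.18) / 7 = 0.9357%
Σ(r − r̄)² = 43.1830; population σ = √(43.1830/7) = 2.4837%
VaR = −(r̄ − z·σ) = −(0.9357 − 1.282 × 2.4837) = −(-2.2484) = 2.2484%

2.25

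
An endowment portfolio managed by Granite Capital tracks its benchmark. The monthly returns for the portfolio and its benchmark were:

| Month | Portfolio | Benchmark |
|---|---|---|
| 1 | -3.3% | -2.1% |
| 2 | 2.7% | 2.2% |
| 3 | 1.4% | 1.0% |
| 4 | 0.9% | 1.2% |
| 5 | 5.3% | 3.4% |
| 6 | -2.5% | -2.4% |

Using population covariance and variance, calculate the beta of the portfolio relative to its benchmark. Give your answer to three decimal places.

r̄p = 0.7500%,  r̄m = 0.5500%
Cov = Σ(rp − r̄p)(rm − r̄m) / 6 = 6.1492
Var(rm) = Σ(rm − r̄m)² / 6 = 4.5325
β = Cov / Var = 6.1492 / 4.5325 = 1.3567

1.357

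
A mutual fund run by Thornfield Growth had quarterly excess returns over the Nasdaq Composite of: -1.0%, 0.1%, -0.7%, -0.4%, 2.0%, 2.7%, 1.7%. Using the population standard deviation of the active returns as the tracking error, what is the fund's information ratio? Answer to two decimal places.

0.46

Mean return r̄ = 4.40 / 7 = 0.6286%
Population σ = √[Σ(r − r̄)² / 7] = √[13.0743 / 7] = √1.8678 = 1.3667%
IR = r̄ / tracking error = 0.6286 / 1.3667 = 0.4599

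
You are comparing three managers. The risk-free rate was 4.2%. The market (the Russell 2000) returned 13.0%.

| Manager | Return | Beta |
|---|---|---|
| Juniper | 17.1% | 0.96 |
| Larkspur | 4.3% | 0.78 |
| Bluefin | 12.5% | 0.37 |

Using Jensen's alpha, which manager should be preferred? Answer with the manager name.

Juniper: α = 17.1% − [4.2% + 0.96 × (13.0% − 4.2%)] = 4.452
Larkspur: α = 4.3% − [4.2% + 0.78 × (13.0% − 4.2%)] = -6.764
Bluefin: α = 12.5% − [4.2% + 0.37 × (13.0% − 4.2%)] = 5.044
Highest: Bluefin (5.044).

Bluefin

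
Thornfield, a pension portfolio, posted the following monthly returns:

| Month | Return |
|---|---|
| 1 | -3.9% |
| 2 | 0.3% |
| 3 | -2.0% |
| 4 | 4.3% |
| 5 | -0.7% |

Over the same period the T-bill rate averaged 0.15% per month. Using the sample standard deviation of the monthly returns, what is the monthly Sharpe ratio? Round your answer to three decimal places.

-0.180

r̄ = (-3.9 + 0.3 − 2 + 4.3 − 0.7) / 5 = -2.00 / 5 = -0.4000%
Σ(r − r̄)² = (-3.9 − (-0.4000))² + (0.3 − (-0.4000))² + (-2 − (-0.4000))² + … = 37.4800
σ = √[37.4800 / 4] = 3.0610%
Sharpe = (r̄ − rf) / σ = (-0.4000 − 0.15) / 3.0610 = -0.5500 / 3.0610 = -0.1797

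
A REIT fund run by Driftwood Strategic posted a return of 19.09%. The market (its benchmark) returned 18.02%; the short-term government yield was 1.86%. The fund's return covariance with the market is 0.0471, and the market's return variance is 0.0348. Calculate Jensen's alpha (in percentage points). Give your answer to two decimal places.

-4.64

β = Cov / Var = 0.0471 / 0.0348 = 1.3534
E[R] = Rf + β(Rm − Rf) = 1.86% + 1.3534 × (18.02% − 1.86%) = 23.7309%
α = Rp − E[R] = 19.09% − 23.7309% = -4.6409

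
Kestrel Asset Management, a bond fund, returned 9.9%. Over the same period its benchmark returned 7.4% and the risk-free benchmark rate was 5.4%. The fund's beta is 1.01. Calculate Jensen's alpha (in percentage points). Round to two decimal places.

2.48

CAPM expected return = Rf + β(Rm − Rf) = 5.4% + 1.01 × (7.4% − 5.4%) = 5.4 + 1.01 × 2.00 = 7.4200%
Jensen's α = Rp − E[R] = 9.9% − 7.4200% = 2.4800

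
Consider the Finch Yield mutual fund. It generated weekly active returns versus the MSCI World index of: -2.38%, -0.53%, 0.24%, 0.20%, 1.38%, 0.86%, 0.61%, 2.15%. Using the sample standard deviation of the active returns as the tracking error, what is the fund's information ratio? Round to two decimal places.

r̄ = (-2.38 − 0.53 + 0.24 + 0.2 + 1.38 + 0.86 + 0.61 + 2.15) / 8 = 0.3163%
Sample std dev = √[12.8814 / 7] = 1.3565%
IR = r̄ / tracking error = 0.3163 / 1.3565 = 0.2332

0.23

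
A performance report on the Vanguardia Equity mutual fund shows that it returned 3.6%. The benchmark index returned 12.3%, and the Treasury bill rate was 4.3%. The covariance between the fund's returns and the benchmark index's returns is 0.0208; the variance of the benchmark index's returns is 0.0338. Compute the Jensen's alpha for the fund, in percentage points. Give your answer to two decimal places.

-5.62

β = Cov / Var = 0.0208 / 0.0338 = 0.6154
E[R] = Rf + β(Rm − Rf) = 4.3% + 0.6154 × (12.3% − 4.3%) = 9.2232%
α = Rp − E[R] = 3.6% − 9.2232% = -5.6232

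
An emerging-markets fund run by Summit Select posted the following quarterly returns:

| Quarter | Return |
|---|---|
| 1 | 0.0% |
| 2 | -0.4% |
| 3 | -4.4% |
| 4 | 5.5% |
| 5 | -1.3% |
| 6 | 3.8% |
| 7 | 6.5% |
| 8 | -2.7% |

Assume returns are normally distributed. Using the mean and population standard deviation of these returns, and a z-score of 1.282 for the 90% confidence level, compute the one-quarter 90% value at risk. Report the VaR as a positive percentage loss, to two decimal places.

3.86

Mean return μ = 7.00 / 8 = 0.8750%
Population σ = √[Σ(r − μ)² / 8] = √[109.3150 / 8] = √13.6644 = 3.6965%
VaR = −(μ − z·σ) = −(0.8750 − 1.282 × 3.6965) = −(-3.8639) = 3.8639%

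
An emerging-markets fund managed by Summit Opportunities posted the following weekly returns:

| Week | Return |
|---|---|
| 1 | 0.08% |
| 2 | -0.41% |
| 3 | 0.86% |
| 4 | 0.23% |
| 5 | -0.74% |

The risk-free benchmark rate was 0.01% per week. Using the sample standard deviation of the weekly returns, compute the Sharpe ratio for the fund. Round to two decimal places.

r̄ = (0.08 − 0.41 + 0.86 + 0.23 − 0.74) / 5 = 0.0040%
Sample σ = √[Σ(r − r̄)² / 4] = √[1.5145 / 4] = √0.3786 = 0.6153%
Sharpe = (r̄ − rf) / σ = (0.0040 − 0.01) / 0.6153 = -0.0060 / 0.6153 = -0.0098

-0.01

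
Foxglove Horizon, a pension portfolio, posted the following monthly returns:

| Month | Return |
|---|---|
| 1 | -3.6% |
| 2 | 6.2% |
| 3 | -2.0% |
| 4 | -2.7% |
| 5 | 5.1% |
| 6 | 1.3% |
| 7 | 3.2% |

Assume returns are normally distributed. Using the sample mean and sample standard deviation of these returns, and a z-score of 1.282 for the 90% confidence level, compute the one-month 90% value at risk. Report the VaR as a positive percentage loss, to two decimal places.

r̄ = (-3.6 + 6.2 − 2 − 2.7 + 5.1 + 1.3 + 3.2) / 7 = 1.0714%
Σ(r − r̄)² = (-3.6 − 1.0714)² + (6.2 − 1.0714)² + (-2 − 1.0714)² + … = 92.5943
σ = √[92.5943 / 6] = 3.9284%
VaR = −(r̄ − z·σ) = −(1.0714 − 1.282 × 3.9284) = −(-3.9648) = 3.9648%

3.96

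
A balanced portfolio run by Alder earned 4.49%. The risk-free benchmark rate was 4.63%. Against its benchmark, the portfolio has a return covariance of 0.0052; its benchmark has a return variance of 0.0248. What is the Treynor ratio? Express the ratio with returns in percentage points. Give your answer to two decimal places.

-0.67

β = Cov / Var = 0.0052 / 0.0248 = 0.2097
Treynor = (Rp − Rf) / β = (4.49% − 4.63%) / 0.2097 = -0.14 / 0.2097 = -0.6676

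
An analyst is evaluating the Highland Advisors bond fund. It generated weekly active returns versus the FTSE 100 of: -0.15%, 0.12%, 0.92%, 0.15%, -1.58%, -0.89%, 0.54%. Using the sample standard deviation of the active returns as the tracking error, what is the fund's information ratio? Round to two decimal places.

-0.15

r̄ = (-0.15 + 0.12 + 0.92 + 0.15 − 1.58 − 0.89 + 0.54) / 7 = -0.1271%
Σ(r − r̄)² = (-0.15 − (-0.1271))² + (0.12 − (-0.1271))² + (0.92 − (-0.1271))² + … = 4.3727
σ = √[4.3727 / 6] = 0.8537%
IR = r̄ / tracking error = -0.1271 / 0.8537 = -0.1489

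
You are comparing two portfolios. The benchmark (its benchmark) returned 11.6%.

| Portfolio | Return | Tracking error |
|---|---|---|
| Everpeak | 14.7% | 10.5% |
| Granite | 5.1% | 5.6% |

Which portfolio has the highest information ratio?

Everpeak

Everpeak: IR = (14.7% − 11.6%) / 10.5% = 0.295
Granite: IR = (5.1% − 11.6%) / 5.6% = -1.161
Highest: Everpeak (0.295).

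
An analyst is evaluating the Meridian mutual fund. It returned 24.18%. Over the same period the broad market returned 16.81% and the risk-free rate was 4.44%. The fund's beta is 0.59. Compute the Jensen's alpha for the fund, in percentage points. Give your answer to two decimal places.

12.44

CAPM expected return = Rf + β(Rm − Rf) = 4.44% + 0.59 × (16.81% − 4.44%) = 4.44 + 0.59 × 12.37 = 11.7383%
Jensen's α = Rp − E[R] = 24.18% − 11.7383% = 12.4417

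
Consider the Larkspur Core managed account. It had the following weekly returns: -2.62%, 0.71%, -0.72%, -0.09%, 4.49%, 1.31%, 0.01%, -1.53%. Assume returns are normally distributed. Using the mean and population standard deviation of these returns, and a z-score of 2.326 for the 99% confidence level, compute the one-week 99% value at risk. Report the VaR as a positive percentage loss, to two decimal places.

r̄ = (-2.62 + 0.71 − 0.72 − 0.09 + 4.49 + 1.31 + 0.01 − 1.53) / 8 = 0.1950%
Population std dev = √[31.8080 / 8] = 1.9940%
VaR = −(r̄ − z·σ) = −(0.1950 − 2.326 × 1.9940) = −(-4.4430) = 4.4430%

4.44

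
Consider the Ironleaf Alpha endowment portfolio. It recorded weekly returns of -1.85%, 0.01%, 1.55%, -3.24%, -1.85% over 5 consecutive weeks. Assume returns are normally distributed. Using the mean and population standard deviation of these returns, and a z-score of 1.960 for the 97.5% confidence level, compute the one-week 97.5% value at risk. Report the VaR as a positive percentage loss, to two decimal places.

r̄ = (-1.85 + 0.01 + 1.55 − 3.24 − 1.85) / 5 = -5.380 / 5 = -1.0760%
Population σ = √[Σ(r − r̄)² / 5] = √[13.9563 / 5] = √2.7913 = 1.6707%
VaR = −(r̄ − z·σ) = −(-1.0760 − 1.960 × 1.6707) = −(-4.3506) = 4.3506%

4.35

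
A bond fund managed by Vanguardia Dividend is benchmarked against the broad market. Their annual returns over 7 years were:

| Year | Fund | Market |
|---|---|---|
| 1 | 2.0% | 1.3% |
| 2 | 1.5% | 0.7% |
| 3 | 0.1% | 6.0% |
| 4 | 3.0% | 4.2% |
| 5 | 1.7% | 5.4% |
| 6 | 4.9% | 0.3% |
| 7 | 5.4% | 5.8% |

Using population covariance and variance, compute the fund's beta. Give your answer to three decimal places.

r̄p = 2.6571%,  r̄m = 3.3857%
Cov = Σ(rp − r̄p)(rm − r̄m) / 7 = -0.5935
Var(rm) = Σ(rm − r̄m)² / 7 = 5.4955
β = Cov / Var = -0.5935 / 5.4955 = -0.1080

-0.108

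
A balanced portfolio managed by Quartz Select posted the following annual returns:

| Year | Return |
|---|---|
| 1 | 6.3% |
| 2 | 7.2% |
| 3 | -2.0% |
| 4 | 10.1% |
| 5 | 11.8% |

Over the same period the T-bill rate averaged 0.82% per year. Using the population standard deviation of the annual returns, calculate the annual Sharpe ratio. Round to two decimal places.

r̄ = (6.3 + 7.2 − 2 + 10.1 + 11.8) / 5 = 33.40 / 5 = 6.6800%
Population std dev = √[113.6680 / 5] = 4.7680%
Sharpe = (r̄ − rf) / σ = (6.6800 − 0.82) / 4.7680 = 5.8600 / 4.7680 = 1.2290

1.23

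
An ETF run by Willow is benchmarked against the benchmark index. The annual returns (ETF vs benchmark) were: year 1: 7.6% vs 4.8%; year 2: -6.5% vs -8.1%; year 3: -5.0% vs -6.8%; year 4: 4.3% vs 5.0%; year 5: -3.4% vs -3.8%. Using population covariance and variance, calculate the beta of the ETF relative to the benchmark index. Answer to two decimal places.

0.96

r̄p = -0.6000%,  r̄m = -1.7800%
Cov = Σ(rp − r̄p)(rm − r̄m) / 5 = 30.4420
Var(rm) = Σ(rm − r̄m)² / 5 = 31.6976
β = Cov / Var = 30.4420 / 31.6976 = 0.9604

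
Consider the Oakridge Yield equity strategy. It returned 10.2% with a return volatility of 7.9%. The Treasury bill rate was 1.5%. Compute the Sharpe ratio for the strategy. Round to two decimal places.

1.10

Sharpe = (Rp − Rf) / σp = (10.2% − 1.5%) / 7.9% = 8.70% / 7.9% = 1.1013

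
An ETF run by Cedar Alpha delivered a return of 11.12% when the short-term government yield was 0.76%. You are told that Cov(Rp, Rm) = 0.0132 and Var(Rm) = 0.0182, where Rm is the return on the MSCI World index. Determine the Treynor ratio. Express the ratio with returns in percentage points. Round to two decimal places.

β = Cov / Var = 0.0132 / 0.0182 = 0.7253
Treynor = (Rp − Rf) / β = (11.12% − 0.76%) / 0.7253 = 10.36 / 0.7253 = 14.2837

14.28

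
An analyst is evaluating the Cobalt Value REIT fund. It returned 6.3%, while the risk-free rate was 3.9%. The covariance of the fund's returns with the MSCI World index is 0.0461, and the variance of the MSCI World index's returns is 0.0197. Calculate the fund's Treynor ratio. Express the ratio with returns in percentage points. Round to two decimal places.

1.03

β = Cov / Var = 0.0461 / 0.0197 = 2.3401
Treynor = (Rp − Rf) / β = (6.3% − 3.9%) / 2.3401 = 2.40 / 2.3401 = 1.0256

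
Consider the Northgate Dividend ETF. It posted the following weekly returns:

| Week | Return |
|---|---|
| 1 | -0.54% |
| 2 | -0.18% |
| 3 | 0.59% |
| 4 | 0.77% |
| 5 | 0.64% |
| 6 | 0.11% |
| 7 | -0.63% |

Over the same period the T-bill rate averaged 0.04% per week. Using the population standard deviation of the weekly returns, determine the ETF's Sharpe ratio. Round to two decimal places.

μ = (-0.54 − 0.18 + 0.59 + 0.77 + 0.64 + 0.11 − 0.63) / 7 = 0.760 / 7 = 0.1086%
Σ(r − μ)² = (-0.54 − 0.1086)² + (-0.18 − 0.1086)² + … = 2.0011
σ = √[2.0011 / 7] = 0.5347%
Sharpe = (μ − rf) / σ = (0.1086 − 0.04) / 0.5347 = 0.0686 / 0.5347 = 0.1283

0.13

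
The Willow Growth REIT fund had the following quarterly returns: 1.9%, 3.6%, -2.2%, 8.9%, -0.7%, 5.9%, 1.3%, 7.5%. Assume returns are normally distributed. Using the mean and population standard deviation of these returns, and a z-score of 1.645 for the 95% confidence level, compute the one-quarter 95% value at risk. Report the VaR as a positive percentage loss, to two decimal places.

r̄ = (1.9 + 3.6 − 2.2 + 8.9 − 0.7 + 5.9 + 1.3 + 7.5) / 8 = 26.20 / 8 = 3.2750%
Σ(r − r̄)² = (1.9 − 3.2750)² + (3.6 − 3.2750)² + (-2.2 − 3.2750)² + … = 108.0550
population σ = √(108.0550 / 8) = √13.5069 = 3.6752%
VaR = −(r̄ − z·σ) = −(3.2750 − 1.645 × 3.6752) = −(-2.7707) = 2.7707%

2.77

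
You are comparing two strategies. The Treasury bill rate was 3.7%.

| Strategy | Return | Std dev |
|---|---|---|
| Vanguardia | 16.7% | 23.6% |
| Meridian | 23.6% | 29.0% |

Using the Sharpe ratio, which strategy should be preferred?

Meridian

Vanguardia: Sharpe ratio = (16.7% − 3.7%) / 23.6% = 0.551
Meridian: Sharpe ratio = (23.6% − 3.7%) / 29.0% = 0.686
Highest: Meridian (0.686).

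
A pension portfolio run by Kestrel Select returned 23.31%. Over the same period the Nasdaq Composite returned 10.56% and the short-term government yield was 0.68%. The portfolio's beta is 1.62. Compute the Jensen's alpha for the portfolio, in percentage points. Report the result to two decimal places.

6.62

CAPM expected return = Rf + β(Rm − Rf) = 0.68% + 1.62 × (10.56% − 0.68%) = 0.68 + 1.62 × 9.88 = 16.6856%
Jensen's α = Rp − E[R] = 23.31% − 16.6856% = 6.6244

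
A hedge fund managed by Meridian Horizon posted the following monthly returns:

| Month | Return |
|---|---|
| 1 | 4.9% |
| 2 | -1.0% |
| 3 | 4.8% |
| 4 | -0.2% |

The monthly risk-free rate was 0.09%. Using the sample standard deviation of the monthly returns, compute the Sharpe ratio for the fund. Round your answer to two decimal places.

0.64

r̄ = (4.9 − 1 + 4.8 − 0.2) / 4 = 8.50 / 4 = 2.1250%
Sample std dev = √[30.0275 / 3] = 3.1637%
Sharpe = (r̄ − rf) / σ = (2.1250 − 0.09) / 3.1637 = 2.0350 / 3.1637 = 0.6432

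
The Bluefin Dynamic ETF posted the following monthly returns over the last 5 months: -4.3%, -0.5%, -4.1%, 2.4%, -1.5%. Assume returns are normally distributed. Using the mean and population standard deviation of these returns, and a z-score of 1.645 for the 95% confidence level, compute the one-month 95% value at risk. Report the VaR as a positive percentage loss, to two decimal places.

5.68

Mean return μ = -8.00 / 5 = -1.6000%
Σ(r − μ)² = (-4.3 − (-1.6000))² + (-0.5 − (-1.6000))² + (-4.1 − (-1.6000))² + … = 30.7600
population σ = √(30.7600 / 5) = √6.1520 = 2.4803%
VaR = −(μ − z·σ) = −(-1.6000 − 1.645 × 2.4803) = −(-5.6801) = 5.6801%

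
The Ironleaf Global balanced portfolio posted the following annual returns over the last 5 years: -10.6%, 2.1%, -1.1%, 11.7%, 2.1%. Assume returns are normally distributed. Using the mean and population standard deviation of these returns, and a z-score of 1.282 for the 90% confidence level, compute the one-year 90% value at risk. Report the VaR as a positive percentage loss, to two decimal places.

8.33

r̄ = (-10.6 + 2.1 − 1.1 + 11.7 + 2.1) / 5 = 0.8400%
Σ(r − r̄)² = (-10.6 − 0.8400)² + (2.1 − 0.8400)² + (-1.1 − 0.8400)² + … = 255.7520
σ = √[255.7520 / 5] = 7.1520%
VaR = −(r̄ − z·σ) = −(0.8400 − 1.282 × 7.1520) = −(-8.3289) = 8.3289%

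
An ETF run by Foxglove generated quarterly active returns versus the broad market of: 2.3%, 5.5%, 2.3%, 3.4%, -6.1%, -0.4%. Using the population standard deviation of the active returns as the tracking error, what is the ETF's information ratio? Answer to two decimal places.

μ = (2.3 + 5.5 + 2.3 + 3.4 − 6.1 − 0.4) / 6 = 1.1667%
Population std dev = √[81.5933 / 6] = 3.6877%
IR = μ / tracking error = 1.1667 / 3.6877 = 0.3164

0.32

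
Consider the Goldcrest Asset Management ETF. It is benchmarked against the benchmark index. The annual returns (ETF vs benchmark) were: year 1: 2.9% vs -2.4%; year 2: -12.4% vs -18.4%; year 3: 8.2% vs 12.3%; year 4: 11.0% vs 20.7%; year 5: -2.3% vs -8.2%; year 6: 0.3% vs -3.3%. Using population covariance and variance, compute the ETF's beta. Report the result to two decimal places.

r̄p = 1.2833%,  r̄m = 0.1167%
Cov = Σ(rp − r̄p)(rm − r̄m) / 6 = 94.4553
Var(rm) = Σ(rm − r̄m)² / 6 = 167.0247
β = Cov / Var = 94.4553 / 167.0247 = 0.5655

0.57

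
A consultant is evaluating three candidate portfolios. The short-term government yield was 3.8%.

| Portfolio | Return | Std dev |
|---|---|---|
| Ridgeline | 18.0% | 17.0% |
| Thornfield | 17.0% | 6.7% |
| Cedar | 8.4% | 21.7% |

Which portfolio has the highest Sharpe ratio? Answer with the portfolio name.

Ridgeline: Sharpe ratio = (18.0% − 3.8%) / 17.0% = 0.835
Thornfield: Sharpe ratio = (17.0% − 3.8%) / 6.7% = 1.970
Cedar: Sharpe ratio = (8.4% − 3.8%) / 21.7% = 0.212
Highest: Thornfield (1.970).

Thornfield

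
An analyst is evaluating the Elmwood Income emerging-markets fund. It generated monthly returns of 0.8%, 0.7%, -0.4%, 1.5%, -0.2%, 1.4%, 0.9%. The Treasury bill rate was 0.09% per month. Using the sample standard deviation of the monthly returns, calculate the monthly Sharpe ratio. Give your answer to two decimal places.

0.80

Mean return μ = 4.70 / 7 = 0.6714%
Σ(r − μ)² = (0.8 − 0.6714)² + (0.7 − 0.6714)² + (-0.4 − 0.6714)² + … = 3.1943
σ = √[3.1943 / 6] = 0.7296%
Sharpe = (μ − rf) / σ = (0.6714 − 0.09) / 0.7296 = 0.5814 / 0.7296 = 0.7969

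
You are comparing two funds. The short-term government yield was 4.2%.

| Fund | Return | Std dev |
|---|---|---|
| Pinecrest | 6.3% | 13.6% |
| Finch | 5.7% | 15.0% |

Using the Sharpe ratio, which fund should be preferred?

Pinecrest

Pinecrest: Sharpe ratio = (6.3% − 4.2%) / 13.6% = 0.154
Finch: Sharpe ratio = (5.7% − 4.2%) / 15.0% = 0.100
Highest: Pinecrest (0.154).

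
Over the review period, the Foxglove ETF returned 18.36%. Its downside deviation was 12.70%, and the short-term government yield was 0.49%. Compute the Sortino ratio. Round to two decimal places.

Sortino = (Rp − Rf) / σd = (18.36% − 0.49%) / 12.70% = 17.87% / 12.70% = 1.4071

1.41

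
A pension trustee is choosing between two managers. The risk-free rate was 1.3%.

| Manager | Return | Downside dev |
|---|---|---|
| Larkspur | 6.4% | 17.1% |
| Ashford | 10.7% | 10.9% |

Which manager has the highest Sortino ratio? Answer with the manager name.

Larkspur: Sortino ratio = (6.4% − 1.3%) / 17.1% = 0.298
Ashford: Sortino ratio = (10.7% − 1.3%) / 10.9% = 0.862
Highest: Ashford (0.862).

Ashford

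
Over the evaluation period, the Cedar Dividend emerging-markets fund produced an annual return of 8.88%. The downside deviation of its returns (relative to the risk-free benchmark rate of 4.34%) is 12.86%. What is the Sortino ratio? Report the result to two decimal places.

Sortino = (Rp − Rf) / σd = (8.88% − 4.34%) / 12.86% = 4.54% / 12.86% = 0.3530

0.35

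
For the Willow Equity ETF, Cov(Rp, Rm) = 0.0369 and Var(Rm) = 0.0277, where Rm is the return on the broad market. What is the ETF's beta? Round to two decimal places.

β = Cov(Rp, Rm) / Var(Rm) = 0.0369 / 0.0277 = 1.3321

1.33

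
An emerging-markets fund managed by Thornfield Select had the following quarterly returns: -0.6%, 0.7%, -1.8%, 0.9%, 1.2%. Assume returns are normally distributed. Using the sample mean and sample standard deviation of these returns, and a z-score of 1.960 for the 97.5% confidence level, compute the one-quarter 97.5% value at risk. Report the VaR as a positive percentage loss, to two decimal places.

2.38

r̄ = (-0.6 + 0.7 − 1.8 + 0.9 + 1.2) / 5 = 0.0800%
Sample σ = √[Σ(r − r̄)² / 4] = √[6.3080 / 4] = √1.5770 = 1.2558%
VaR = −(r̄ − z·σ) = −(0.0800 − 1.960 × 1.2558) = −(-2.3814) = 2.3814%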